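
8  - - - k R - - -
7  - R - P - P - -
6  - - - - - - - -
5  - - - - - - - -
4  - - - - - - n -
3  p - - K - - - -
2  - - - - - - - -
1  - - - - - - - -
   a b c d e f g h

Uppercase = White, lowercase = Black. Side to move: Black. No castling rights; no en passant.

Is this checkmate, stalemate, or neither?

checkmate

Black to move; black king on d8.
In check: yes, from the white rook on e8.
King squares — c7: attacked by Rb7; d7: attacked by Rb7; e7: attacked by Re8; c8: attacked by Pd7; e8: attacked by Pd7.
Legal moves for Black: none.
In check with no legal moves → checkmate.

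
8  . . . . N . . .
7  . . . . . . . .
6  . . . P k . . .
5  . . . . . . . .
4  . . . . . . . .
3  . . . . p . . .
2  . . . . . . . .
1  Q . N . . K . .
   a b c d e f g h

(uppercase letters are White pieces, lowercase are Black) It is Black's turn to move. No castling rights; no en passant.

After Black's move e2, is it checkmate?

no

After e2: white king on f1; in check: yes, from the black pawn on e2.
White has 6 legal replies: Kg2, Kf2, Kxe2, Kg1, Ke1, Nxe2.
In check but a legal move exists → not checkmate.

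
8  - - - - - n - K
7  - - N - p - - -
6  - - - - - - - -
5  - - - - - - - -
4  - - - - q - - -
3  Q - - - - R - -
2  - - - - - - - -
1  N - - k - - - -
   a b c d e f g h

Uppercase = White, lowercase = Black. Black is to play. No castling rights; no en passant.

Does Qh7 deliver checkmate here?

After Qh7: white king on h8; in check: yes, from the black queen on h7.
King squares — g7: attacked by Qh7; h7: attacked by Nf8; g8: attacked by Qh7.
White has no legal moves → checkmate.

yes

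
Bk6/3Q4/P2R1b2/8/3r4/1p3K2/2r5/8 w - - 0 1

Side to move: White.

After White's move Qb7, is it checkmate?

yes

After Qb7: black king on b8; in check: yes, from the white queen on b7.
King squares — a7: attacked by Qb7; b7: attacked by Pa6; c7: attacked by Qb7; a8: attacked by Qb7; c8: attacked by Qb7.
Black has no legal moves → checkmate.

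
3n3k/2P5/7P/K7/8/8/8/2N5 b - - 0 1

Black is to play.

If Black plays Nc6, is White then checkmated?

After Nc6: white king on a5; in check: yes, from the black knight on c6.
White has 4 legal replies: Kb6, Ka6, Kb5, Ka4.
In check but a legal move exists → not checkmate.

no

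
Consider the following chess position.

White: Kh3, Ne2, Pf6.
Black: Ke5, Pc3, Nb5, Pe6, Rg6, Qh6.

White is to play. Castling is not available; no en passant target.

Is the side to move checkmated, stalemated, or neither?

White to move; white king on h3.
In check: yes, from the black queen on h6.
King squares — g2: attacked by Rg6; h2: attacked by Qh6; g3: attacked by Rg6; g4: attacked by Rg6; h4: attacked by Qh6.
Legal moves for White: none.
In check with no legal moves → checkmate.

checkmate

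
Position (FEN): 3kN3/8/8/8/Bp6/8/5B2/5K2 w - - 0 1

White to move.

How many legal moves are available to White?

White to move; king on f1.
In check: no.
Legal moves: Ng7, Nc7, Nf6, Nd6, Bd7, Bc6, Bb5, Bb3, Bc2, Bd1, Ba7, Bb6+, Bc5, Bh4+, Bd4, Bg3, Be3, Bg1, Be1, Kg2, Ke2, Kg1, Ke1.
Count: 23.

23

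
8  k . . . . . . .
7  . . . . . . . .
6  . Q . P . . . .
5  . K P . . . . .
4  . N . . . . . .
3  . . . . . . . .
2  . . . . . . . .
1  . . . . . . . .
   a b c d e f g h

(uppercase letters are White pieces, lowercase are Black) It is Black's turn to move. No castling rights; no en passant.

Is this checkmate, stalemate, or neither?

stalemate

Black to move; black king on a8.
In check: no.
King squares — a7: attacked by Qb6; b7: attacked by Qb6; b8: attacked by Qb6.
Legal moves for Black: none.
Not in check and no legal moves → stalemate.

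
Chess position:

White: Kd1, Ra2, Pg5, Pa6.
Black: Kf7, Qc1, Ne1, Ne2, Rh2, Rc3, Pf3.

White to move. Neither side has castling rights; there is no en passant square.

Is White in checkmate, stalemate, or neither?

White to move; white king on d1.
In check: yes, from the black queen on c1.
King squares — c1: attacked by Ne2; e1: attacked by Qc1; c2: attacked by Qc1; d2: attacked by Qc1; e2: attacked by Rh2.
Legal moves for White: none.
In check with no legal moves → checkmate.

checkmate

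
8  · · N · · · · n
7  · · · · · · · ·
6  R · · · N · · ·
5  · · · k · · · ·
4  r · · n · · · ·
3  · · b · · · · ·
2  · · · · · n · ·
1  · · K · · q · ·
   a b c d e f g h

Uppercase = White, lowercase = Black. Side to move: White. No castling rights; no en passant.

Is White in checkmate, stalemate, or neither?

White to move; white king on c1.
In check: yes, from the black queen on f1.
King squares — b1: attacked by Qf1; d1: attacked by Qf1; b2: attacked by Bc3; c2: attacked by Nd4; d2: attacked by Bc3.
Legal moves for White: none.
In check with no legal moves → checkmate.

checkmate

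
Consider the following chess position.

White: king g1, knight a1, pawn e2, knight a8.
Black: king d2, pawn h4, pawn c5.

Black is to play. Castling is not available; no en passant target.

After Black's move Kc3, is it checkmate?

no

After Kc3: white king on g1; in check: no.
White is not in check, so this cannot be checkmate.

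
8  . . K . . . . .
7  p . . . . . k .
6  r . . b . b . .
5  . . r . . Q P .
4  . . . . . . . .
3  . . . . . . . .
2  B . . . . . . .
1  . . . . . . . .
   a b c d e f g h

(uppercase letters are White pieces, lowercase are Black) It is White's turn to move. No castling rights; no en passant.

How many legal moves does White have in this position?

3

White to move; king on c8.
In check: yes, from the black rook on c5.
Legal moves: Kd7, Kb7, Qxc5.
Count: 3.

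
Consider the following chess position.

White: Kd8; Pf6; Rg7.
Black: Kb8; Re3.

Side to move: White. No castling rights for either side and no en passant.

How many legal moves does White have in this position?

16

White to move; king on d8.
In check: no.
Legal moves: Kd7, Rg8, Rh7, Rf7, Re7, Rd7, Rc7, Rb7+, Ra7, Rg6, Rg5, Rg4, Rg3, Rg2, Rg1, f7.
Count: 16.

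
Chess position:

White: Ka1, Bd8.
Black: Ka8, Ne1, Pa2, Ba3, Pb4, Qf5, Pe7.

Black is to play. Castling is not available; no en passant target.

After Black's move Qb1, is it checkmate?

After Qb1: white king on a1; in check: yes, from the black queen on b1.
King squares — b1: attacked by Pa2; a2: attacked by Qb1; b2: attacked by Qb1.
White has no legal moves → checkmate.

yes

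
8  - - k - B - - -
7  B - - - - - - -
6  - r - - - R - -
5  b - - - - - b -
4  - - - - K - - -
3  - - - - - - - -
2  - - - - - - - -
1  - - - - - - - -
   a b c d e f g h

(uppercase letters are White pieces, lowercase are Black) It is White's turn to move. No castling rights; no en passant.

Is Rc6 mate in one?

After Rc6: black king on c8; in check: yes, from the white rook on c6.
Black has 3 legal replies: Kd8, Kb7, Rxc6.
In check but a legal move exists → not checkmate.

no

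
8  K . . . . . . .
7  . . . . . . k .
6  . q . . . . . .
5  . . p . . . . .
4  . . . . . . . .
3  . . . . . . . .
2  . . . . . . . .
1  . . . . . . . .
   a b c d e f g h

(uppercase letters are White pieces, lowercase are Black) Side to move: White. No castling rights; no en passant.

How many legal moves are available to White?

White to move; king on a8.
In check: no.
Legal moves: none.
Count: 0.

0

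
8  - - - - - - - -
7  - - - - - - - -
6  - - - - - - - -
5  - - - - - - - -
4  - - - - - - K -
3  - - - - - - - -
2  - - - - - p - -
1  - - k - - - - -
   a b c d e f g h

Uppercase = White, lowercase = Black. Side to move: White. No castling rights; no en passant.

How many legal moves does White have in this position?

8

White to move; king on g4.
In check: no.
Legal moves: Kh5, Kg5, Kf5, Kh4, Kf4, Kh3, Kg3, Kf3.
Count: 8.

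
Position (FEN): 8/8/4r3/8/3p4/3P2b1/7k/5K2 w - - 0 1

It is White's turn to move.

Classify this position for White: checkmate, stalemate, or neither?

White to move; white king on f1.
In check: no.
King squares — e1: attacked by Bg3; g1: attacked by Kh2; e2: attacked by Re6; f2: attacked by Bg3; g2: attacked by Kh2.
Legal moves for White: none.
Not in check and no legal moves → stalemate.

stalemate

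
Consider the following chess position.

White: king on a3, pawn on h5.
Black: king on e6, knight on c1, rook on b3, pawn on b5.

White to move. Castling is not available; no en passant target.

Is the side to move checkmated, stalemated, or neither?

checkmate

White to move; white king on a3.
In check: yes, from the black rook on b3.
King squares — a2: attacked by Nc1; b2: attacked by Rb3; b3: attacked by Nc1; a4: attacked by Pb5; b4: attacked by Rb3.
Legal moves for White: none.
In check with no legal moves → checkmate.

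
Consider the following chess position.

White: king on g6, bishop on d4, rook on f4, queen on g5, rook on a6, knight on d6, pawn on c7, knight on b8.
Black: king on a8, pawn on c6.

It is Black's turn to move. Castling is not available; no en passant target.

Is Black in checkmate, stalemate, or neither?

Black to move; black king on a8.
In check: yes, from the white rook on a6.
King squares — a7: attacked by Bd4; b7: attacked by Nd6; b8: attacked by Pc7.
Legal moves for Black: none.
In check with no legal moves → checkmate.

checkmate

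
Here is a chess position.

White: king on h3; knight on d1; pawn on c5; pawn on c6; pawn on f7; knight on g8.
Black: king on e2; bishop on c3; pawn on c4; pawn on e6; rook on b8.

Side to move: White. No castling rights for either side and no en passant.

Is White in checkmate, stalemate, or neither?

White to move; white king on h3.
In check: no.
Legal moves for White: Ne7, Nh6, Nf6, Kh4, Kg4, Kg3, Kh2, Kg2, Ne3, Nxc3+, Nf2, Nb2, f8=Q, f8=R, f8=B, f8=N, c7.
White has 17 legal moves and is not in check → neither.

neither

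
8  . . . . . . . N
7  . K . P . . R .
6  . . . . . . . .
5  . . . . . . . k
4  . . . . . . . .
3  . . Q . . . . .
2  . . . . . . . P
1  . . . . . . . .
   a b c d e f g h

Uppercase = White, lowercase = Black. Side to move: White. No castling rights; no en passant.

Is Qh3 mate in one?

yes

After Qh3: black king on h5; in check: yes, from the white queen on h3.
King squares — g4: attacked by Qh3; h4: attacked by Qh3; g5: attacked by Rg7; g6: attacked by Rg7; h6: attacked by Qh3.
Black has no legal moves → checkmate.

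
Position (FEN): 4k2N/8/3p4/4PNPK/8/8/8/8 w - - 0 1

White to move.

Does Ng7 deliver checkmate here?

no

After Ng7: black king on e8; in check: yes, from the white knight on g7.
Black has 4 legal replies: Kf8, Kd8, Ke7, Kd7.
In check but a legal move exists → not checkmate.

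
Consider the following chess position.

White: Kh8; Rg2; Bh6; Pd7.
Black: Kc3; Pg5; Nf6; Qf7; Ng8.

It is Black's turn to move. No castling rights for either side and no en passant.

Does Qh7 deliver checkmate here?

yes

After Qh7: white king on h8; in check: yes, from the black queen on h7.
King squares — g7: attacked by Qh7; h7: attacked by Nf6; g8: attacked by Nf6.
White has no legal moves → checkmate.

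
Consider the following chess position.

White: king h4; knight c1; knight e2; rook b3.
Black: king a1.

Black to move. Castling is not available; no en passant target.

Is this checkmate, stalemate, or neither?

Black to move; black king on a1.
In check: no.
King squares — b1: attacked by Rb3; a2: attacked by Nc1; b2: attacked by Rb3.
Legal moves for Black: none.
Not in check and no legal moves → stalemate.

stalemate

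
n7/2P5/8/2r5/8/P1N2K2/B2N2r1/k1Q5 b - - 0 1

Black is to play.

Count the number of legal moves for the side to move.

0

Black to move; king on a1.
In check: yes, from the white queen on c1.
Legal moves: none.
Count: 0.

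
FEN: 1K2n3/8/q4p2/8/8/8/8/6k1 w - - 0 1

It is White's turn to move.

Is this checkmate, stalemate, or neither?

White to move; white king on b8.
In check: no.
King squares — a7: attacked by Qa6; b7: attacked by Qa6; c7: attacked by Ne8; a8: attacked by Qa6; c8: attacked by Qa6.
Legal moves for White: none.
Not in check and no legal moves → stalemate.

stalemate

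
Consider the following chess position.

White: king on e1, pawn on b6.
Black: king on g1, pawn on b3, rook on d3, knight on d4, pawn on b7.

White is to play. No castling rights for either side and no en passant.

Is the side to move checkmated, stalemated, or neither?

White to move; white king on e1.
In check: no.
King squares — d1: attacked by Rd3; f1: attacked by Kg1; d2: attacked by Rd3; e2: attacked by Nd4; f2: attacked by Kg1.
Legal moves for White: none.
Not in check and no legal moves → stalemate.

stalemate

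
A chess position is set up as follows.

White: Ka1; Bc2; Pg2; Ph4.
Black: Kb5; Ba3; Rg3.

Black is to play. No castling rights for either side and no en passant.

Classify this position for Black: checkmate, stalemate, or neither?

Black to move; black king on b5.
In check: no.
Legal moves for Black include: Kc6, Kb6, Ka6, Kc5, Ka5, Kc4, Kb4, Rg8, Rg7, Rg6, Rg5, Rg4, Rh3, Rf3, Re3, Rd3, Rc3, Rb3, ... (list truncated; more exist).
Black has legal moves and is not in check → neither.

neither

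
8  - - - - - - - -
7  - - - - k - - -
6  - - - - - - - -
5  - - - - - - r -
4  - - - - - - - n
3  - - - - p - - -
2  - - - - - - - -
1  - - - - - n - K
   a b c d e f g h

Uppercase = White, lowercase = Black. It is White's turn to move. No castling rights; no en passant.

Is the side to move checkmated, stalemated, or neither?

stalemate

White to move; white king on h1.
In check: no.
King squares — g1: attacked by Rg5; g2: attacked by Nh4; h2: attacked by Nf1.
Legal moves for White: none.
Not in check and no legal moves → stalemate.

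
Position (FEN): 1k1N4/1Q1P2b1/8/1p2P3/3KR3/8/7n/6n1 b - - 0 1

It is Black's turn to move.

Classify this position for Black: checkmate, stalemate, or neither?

Black to move; black king on b8.
In check: yes, from the white queen on b7.
King squares — a7: attacked by Qb7; b7: attacked by Nd8; c7: attacked by Qb7; a8: attacked by Qb7; c8: attacked by Qb7.
Legal moves for Black: none.
In check with no legal moves → checkmate.

checkmate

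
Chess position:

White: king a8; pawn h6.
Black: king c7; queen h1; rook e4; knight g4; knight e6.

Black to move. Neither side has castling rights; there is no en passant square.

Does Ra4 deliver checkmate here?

yes

After Ra4: white king on a8; in check: yes, from the black queen on h1 and the black rook on a4.
King squares — a7: attacked by Ra4; b7: attacked by Qh1; b8: attacked by Kc7.
White has no legal moves → checkmate.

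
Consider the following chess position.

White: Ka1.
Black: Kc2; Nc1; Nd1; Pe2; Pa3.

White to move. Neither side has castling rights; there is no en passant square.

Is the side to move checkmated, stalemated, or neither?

White to move; white king on a1.
In check: no.
King squares — b1: attacked by Kc2; a2: attacked by Nc1; b2: attacked by Nd1.
Legal moves for White: none.
Not in check and no legal moves → stalemate.

stalemate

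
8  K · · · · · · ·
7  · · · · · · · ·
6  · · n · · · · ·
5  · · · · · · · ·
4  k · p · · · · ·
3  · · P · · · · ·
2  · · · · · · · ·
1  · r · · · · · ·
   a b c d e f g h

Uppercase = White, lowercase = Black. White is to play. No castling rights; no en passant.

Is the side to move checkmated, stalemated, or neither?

White to move; white king on a8.
In check: no.
King squares — a7: attacked by Nc6; b7: attacked by Rb1; b8: attacked by Rb1.
Legal moves for White: none.
Not in check and no legal moves → stalemate.

stalemate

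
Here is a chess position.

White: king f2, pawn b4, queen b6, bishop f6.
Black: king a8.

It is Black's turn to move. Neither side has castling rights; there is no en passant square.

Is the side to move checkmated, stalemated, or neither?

stalemate

Black to move; black king on a8.
In check: no.
King squares — a7: attacked by Qb6; b7: attacked by Qb6; b8: attacked by Qb6.
Legal moves for Black: none.
Not in check and no legal moves → stalemate.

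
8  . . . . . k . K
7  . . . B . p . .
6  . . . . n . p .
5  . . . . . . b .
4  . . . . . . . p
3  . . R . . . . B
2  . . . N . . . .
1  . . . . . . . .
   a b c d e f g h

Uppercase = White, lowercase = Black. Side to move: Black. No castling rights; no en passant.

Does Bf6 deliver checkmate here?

After Bf6: white king on h8; in check: yes, from the black bishop on f6.
White has 1 legal reply: Kh7.
In check but a legal move exists → not checkmate.

no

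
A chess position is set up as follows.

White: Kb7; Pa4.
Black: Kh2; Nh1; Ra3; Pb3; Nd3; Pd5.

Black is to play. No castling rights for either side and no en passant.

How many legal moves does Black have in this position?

Black to move; king on h2.
In check: no.
Legal moves: Ne5, Nc5+, Nf4, Nb4, Ndf2, Nb2, Ne1, Nc1, Rxa4, Ra2, Ra1, Kh3, Kg3, Kg2, Kg1, Ng3, Nhf2, d4, b2.
Count: 19.

19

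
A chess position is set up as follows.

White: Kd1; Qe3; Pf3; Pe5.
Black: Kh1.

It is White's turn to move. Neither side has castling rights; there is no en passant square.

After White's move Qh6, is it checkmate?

After Qh6: black king on h1; in check: yes, from the white queen on h6.
Black has 2 legal replies: Kg2, Kg1.
In check but a legal move exists → not checkmate.

no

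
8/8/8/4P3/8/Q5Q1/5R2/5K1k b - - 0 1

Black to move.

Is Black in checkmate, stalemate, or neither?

Black to move; black king on h1.
In check: no.
King squares — g1: attacked by Kf1; g2: attacked by Kf1; h2: attacked by Rf2.
Legal moves for Black: none.
Not in check and no legal moves → stalemate.

stalemate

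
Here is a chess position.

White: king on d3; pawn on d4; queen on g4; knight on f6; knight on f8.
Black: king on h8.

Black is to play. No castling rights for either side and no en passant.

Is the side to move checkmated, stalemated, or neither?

Black to move; black king on h8.
In check: no.
King squares — g7: attacked by Qg4; h7: attacked by Nf6; g8: attacked by Qg4.
Legal moves for Black: none.
Not in check and no legal moves → stalemate.

stalemate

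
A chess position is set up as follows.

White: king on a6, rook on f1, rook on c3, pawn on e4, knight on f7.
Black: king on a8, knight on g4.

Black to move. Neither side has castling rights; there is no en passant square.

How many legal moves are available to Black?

Black to move; king on a8.
In check: no.
Legal moves: Kb8, Nh6, Nf6, Ne5, Ne3, Nh2, Nf2.
Count: 7.

7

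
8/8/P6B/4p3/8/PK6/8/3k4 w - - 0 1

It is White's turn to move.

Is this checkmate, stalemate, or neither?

neither

White to move; white king on b3.
In check: no.
Legal moves for White: Bf8, Bg7, Bg5, Bf4, Be3, Bd2, Bc1, Kc4, Kb4, Ka4, Kc3, Kb2, Ka2, a7, a4.
White has 15 legal moves and is not in check → neither.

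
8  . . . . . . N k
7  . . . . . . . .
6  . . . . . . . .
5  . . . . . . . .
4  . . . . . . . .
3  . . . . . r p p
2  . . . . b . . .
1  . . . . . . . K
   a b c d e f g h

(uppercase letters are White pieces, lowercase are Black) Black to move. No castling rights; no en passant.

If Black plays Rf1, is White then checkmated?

yes

After Rf1: white king on h1; in check: yes, from the black rook on f1.
King squares — g1: attacked by Rf1; g2: attacked by Ph3; h2: attacked by Pg3.
White has no legal moves → checkmate.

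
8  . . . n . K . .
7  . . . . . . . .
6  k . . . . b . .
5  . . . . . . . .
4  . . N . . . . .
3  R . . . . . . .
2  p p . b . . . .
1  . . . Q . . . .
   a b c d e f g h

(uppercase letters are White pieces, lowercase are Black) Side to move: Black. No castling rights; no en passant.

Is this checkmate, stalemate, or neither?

neither

Black to move; black king on a6.
In check: yes, from the white rook on a3.
Legal moves for Black: Kb7, Kb5, Ba5.
Black is in check but has 3 legal moves → neither.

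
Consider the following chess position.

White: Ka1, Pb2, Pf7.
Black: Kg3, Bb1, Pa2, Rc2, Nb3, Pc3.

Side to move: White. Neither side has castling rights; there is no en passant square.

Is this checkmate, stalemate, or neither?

checkmate

White to move; white king on a1.
In check: yes, from the black knight on b3.
King squares — b1: attacked by Pa2; a2: attacked by Bb1; b2: own pawn.
Legal moves for White: none.
In check with no legal moves → checkmate.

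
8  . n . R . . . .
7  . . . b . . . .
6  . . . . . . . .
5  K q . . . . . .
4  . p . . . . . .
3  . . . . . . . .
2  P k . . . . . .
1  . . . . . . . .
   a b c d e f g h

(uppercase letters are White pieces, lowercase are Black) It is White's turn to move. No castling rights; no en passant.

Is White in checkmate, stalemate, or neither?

checkmate

White to move; white king on a5.
In check: yes, from the black queen on b5.
King squares — a4: attacked by Qb5; b4: attacked by Qb5; b5: attacked by Bd7; a6: attacked by Qb5; b6: attacked by Qb5.
Legal moves for White: none.
In check with no legal moves → checkmate.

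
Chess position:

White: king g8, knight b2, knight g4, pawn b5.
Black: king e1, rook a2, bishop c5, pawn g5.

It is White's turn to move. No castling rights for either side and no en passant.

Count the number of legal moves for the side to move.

15

White to move; king on g8.
In check: no.
Legal moves: Kh8, Kh7, Kg7, Kf7, Nh6, Nf6, Ne5, Ne3, Nh2, Nf2, Nc4, Na4, Nd3+, Nd1, b6.
Count: 15.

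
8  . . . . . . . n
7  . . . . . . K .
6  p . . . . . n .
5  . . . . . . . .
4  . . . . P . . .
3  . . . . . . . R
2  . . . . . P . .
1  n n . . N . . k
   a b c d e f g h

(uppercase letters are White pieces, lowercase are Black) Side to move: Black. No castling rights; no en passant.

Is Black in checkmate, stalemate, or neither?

neither

Black to move; black king on h1.
In check: yes, from the white rook on h3.
King squares — g1: available; g2: attacked by Ne1; h2: attacked by Rh3.
Legal moves for Black: Kg1.
Black is in check but has 1 legal move → neither.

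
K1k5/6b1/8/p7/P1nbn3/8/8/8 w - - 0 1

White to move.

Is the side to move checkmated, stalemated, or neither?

White to move; white king on a8.
In check: no.
King squares — a7: attacked by Bd4; b7: attacked by Kc8; b8: attacked by Kc8.
Legal moves for White: none.
Not in check and no legal moves → stalemate.

stalemate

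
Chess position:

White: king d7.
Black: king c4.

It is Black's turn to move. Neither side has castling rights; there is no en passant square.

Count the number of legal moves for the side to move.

Black to move; king on c4.
In check: no.
Legal moves: Kd5, Kc5, Kb5, Kd4, Kb4, Kd3, Kc3, Kb3.
Count: 8.

8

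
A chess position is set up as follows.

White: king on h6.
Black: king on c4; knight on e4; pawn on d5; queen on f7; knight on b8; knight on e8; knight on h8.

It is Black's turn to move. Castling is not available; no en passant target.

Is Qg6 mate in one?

yes

After Qg6: white king on h6; in check: yes, from the black queen on g6.
King squares — g5: attacked by Ne4; h5: attacked by Qg6; g6: attacked by Nh8; g7: attacked by Qg6; h7: attacked by Qg6.
White has no legal moves → checkmate.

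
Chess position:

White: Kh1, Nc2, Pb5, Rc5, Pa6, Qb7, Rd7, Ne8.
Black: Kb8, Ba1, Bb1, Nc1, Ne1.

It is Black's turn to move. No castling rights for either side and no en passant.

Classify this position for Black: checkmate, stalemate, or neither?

checkmate

Black to move; black king on b8.
In check: yes, from the white queen on b7.
King squares — a7: attacked by Qb7; b7: attacked by Pa6; c7: attacked by Rc5; a8: attacked by Qb7; c8: attacked by Rc5.
Legal moves for Black: none.
In check with no legal moves → checkmate.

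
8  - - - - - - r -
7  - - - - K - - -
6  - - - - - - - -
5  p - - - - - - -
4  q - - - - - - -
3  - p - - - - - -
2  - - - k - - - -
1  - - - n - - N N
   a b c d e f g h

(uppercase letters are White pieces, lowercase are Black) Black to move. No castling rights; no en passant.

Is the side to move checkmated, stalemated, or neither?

Black to move; black king on d2.
In check: no.
Legal moves for Black include: Rh8, Rf8, Re8+, Rd8, Rc8, Rb8, Ra8, Rg7+, Rg6, Rg5, Rg4, Rg3, Rg2, Rxg1, Qe8+, Qd7+, Qc6, Qb5, ... (list truncated; more exist).
Black has legal moves and is not in check → neither.

neither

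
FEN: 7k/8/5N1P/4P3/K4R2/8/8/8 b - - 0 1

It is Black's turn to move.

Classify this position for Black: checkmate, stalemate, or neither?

Black to move; black king on h8.
In check: no.
King squares — g7: attacked by Ph6; h7: attacked by Nf6; g8: attacked by Nf6.
Legal moves for Black: none.
Not in check and no legal moves → stalemate.

stalemate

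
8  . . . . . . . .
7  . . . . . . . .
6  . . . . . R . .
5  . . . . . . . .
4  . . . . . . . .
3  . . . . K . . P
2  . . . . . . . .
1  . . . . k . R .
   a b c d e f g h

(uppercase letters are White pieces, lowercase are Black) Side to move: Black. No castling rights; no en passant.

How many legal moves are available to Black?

0

Black to move; king on e1.
In check: yes, from the white rook on g1.
Legal moves: none.
Count: 0.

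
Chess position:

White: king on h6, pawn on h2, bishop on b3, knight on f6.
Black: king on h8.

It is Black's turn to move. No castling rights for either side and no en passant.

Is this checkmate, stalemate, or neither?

Black to move; black king on h8.
In check: no.
King squares — g7: attacked by Kh6; h7: attacked by Nf6; g8: attacked by Bb3.
Legal moves for Black: none.
Not in check and no legal moves → stalemate.

stalemate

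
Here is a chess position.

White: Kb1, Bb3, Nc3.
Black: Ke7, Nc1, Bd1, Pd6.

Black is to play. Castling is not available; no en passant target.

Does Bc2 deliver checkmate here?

no

After Bc2: white king on b1; in check: yes, from the black bishop on c2.
White has 5 legal replies: Kxc2, Kb2, Kxc1, Ka1, Bxc2.
In check but a legal move exists → not checkmate.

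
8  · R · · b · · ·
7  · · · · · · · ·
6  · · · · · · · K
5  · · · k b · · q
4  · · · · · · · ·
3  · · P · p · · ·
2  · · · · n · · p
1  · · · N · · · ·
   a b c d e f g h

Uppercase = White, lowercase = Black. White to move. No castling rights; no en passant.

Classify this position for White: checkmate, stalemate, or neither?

White to move; white king on h6.
In check: yes, from the black queen on h5.
King squares — g5: attacked by Qh5; h5: attacked by Be8; g6: attacked by Qh5; g7: attacked by Be5; h7: attacked by Qh5.
Legal moves for White: none.
In check with no legal moves → checkmate.

checkmate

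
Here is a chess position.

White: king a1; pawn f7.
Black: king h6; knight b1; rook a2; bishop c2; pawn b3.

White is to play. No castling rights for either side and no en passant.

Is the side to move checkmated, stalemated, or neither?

White to move; white king on a1.
In check: yes, from the black rook on a2.
King squares — b1: attacked by Bc2; a2: attacked by Pb3; b2: attacked by Ra2.
Legal moves for White: none.
In check with no legal moves → checkmate.

checkmate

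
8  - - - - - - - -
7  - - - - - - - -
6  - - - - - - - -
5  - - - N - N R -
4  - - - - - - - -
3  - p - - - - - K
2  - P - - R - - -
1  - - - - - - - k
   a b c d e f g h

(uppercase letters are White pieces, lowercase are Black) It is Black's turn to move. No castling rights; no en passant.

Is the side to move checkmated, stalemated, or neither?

stalemate

Black to move; black king on h1.
In check: no.
King squares — g1: attacked by Rg5; g2: attacked by Re2; h2: attacked by Re2.
Legal moves for Black: none.
Not in check and no legal moves → stalemate.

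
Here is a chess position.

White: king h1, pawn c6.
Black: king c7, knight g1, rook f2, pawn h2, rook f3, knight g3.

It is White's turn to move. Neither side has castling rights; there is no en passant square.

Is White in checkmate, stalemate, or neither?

checkmate

White to move; white king on h1.
In check: yes, from the black knight on g3.
King squares — g1: attacked by Ph2; g2: attacked by Rf2; h2: attacked by Rf2.
Legal moves for White: none.
In check with no legal moves → checkmate.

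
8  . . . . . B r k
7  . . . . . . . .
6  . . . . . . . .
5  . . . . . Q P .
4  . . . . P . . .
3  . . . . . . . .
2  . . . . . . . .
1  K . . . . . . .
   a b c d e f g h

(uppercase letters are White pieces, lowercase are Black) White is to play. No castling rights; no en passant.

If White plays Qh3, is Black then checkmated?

After Qh3: black king on h8; in check: yes, from the white queen on h3.
King squares — g7: attacked by Bf8; h7: attacked by Qh3; g8: own rook.
Black has no legal moves → checkmate.

yes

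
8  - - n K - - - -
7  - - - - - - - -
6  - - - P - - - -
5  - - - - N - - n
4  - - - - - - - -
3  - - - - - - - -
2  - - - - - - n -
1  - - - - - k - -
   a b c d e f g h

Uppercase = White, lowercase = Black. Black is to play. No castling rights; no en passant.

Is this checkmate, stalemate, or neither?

neither

Black to move; black king on f1.
In check: no.
Legal moves for Black: Ne7, Na7, Nxd6, Nb6, Ng7, Nf6, Nhf4, Ng3, Nh4, Ngf4, Ne3, Ne1, Kf2, Ke2, Kg1, Ke1.
Black has 16 legal moves and is not in check → neither.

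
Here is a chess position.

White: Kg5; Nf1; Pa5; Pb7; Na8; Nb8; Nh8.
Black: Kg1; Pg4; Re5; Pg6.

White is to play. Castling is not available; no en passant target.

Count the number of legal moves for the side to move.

6

White to move; king on g5.
In check: yes, from the black rook on e5.
Legal moves: Kh6, Kxg6, Kf6, Kh4, Kxg4, Kf4.
Count: 6.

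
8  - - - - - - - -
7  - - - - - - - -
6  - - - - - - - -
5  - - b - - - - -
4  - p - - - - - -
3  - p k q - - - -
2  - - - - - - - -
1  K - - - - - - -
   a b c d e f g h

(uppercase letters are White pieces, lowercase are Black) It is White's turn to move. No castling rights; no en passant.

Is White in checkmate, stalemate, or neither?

stalemate

White to move; white king on a1.
In check: no.
King squares — b1: attacked by Qd3; a2: attacked by Pb3; b2: attacked by Kc3.
Legal moves for White: none.
Not in check and no legal moves → stalemate.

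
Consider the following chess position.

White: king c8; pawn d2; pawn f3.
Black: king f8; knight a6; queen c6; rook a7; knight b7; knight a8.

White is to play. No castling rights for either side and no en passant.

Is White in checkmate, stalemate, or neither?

checkmate

White to move; white king on c8.
In check: yes, from the black queen on c6.
King squares — b7: attacked by Qc6; c7: attacked by Na6; d7: attacked by Qc6; b8: attacked by Na6; d8: attacked by Nb7.
Legal moves for White: none.
In check with no legal moves → checkmate.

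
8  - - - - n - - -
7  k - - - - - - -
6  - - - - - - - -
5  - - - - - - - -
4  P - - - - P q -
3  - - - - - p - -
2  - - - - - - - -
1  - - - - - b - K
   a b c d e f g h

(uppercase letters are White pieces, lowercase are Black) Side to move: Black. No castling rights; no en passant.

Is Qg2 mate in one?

After Qg2: white king on h1; in check: yes, from the black queen on g2.
King squares — g1: attacked by Qg2; g2: attacked by Bf1; h2: attacked by Qg2.
White has no legal moves → checkmate.

yes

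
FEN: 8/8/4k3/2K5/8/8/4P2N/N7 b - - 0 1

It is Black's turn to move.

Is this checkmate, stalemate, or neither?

Black to move; black king on e6.
In check: no.
Legal moves for Black: Kf7, Ke7, Kd7, Kf6, Kf5, Ke5.
Black has 6 legal moves and is not in check → neither.

neither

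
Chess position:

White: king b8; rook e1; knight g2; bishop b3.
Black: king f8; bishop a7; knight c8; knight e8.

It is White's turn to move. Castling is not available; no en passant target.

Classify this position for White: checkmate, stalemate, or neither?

neither

White to move; white king on b8.
In check: yes, from the black bishop on a7.
King squares — a7: attacked by Nc8; b7: available; c7: attacked by Ne8; a8: available; c8: available.
Legal moves for White: Kxc8, Ka8, Kb7.
White is in check but has 3 legal moves → neither.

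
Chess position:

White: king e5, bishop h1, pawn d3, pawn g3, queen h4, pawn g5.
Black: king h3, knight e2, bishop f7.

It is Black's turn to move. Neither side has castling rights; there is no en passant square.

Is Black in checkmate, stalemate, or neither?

Black to move; black king on h3.
In check: yes, from the white queen on h4.
King squares — g2: attacked by Bh1; h2: attacked by Qh4; g3: attacked by Qh4; g4: attacked by Qh4; h4: attacked by Pg3.
Legal moves for Black: none.
In check with no legal moves → checkmate.

checkmate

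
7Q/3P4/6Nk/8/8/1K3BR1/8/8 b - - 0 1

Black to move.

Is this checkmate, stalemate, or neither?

checkmate

Black to move; black king on h6.
In check: yes, from the white queen on h8.
King squares — g5: attacked by Rg3; h5: attacked by Bf3; g6: attacked by Rg3; g7: attacked by Qh8; h7: attacked by Qh8.
Legal moves for Black: none.
In check with no legal moves → checkmate.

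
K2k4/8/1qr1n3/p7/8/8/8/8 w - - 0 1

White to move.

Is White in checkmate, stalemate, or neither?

stalemate

White to move; white king on a8.
In check: no.
King squares — a7: attacked by Qb6; b7: attacked by Qb6; b8: attacked by Qb6.
Legal moves for White: none.
Not in check and no legal moves → stalemate.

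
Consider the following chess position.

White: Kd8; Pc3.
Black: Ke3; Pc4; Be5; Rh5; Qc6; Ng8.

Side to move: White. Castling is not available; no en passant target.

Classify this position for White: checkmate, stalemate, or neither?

White to move; white king on d8.
In check: no.
King squares — c7: attacked by Be5; d7: attacked by Qc6; e7: attacked by Ng8; c8: attacked by Qc6; e8: attacked by Qc6.
Legal moves for White: none.
Not in check and no legal moves → stalemate.

stalemate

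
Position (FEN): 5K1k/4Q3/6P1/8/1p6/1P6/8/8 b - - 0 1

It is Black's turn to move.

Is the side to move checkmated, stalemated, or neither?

Black to move; black king on h8.
In check: no.
King squares — g7: attacked by Qe7; h7: attacked by Pg6; g8: attacked by Kf8.
Legal moves for Black: none.
Not in check and no legal moves → stalemate.

stalemate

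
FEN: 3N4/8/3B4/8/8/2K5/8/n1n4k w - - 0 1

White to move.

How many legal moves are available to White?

20

White to move; king on c3.
In check: no.
Legal moves: Nf7, Nb7, Ne6, Nc6, Bf8, Bb8, Be7, Bc7, Be5, Bc5, Bf4, Bb4, Bg3, Ba3, Bh2, Kd4, Kc4, Kb4, Kd2, Kb2.
Count: 20.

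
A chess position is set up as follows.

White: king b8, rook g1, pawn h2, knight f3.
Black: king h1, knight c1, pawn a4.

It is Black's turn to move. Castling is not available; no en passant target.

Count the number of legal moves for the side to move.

Black to move; king on h1.
In check: yes, from the white rook on g1.
Legal moves: none.
Count: 0.

0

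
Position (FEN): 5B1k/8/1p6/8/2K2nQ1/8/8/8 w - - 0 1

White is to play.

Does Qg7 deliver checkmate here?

yes

After Qg7: black king on h8; in check: yes, from the white queen on g7.
King squares — g7: attacked by Bf8; h7: attacked by Qg7; g8: attacked by Qg7.
Black has no legal moves → checkmate.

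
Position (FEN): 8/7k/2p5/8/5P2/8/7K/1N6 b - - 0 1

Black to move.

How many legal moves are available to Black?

Black to move; king on h7.
In check: no.
Legal moves: Kh8, Kg8, Kg7, Kh6, Kg6, c5.
Count: 6.

6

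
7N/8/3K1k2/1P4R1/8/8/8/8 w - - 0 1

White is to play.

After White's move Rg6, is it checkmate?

After Rg6: black king on f6; in check: yes, from the white rook on g6.
Black has 1 legal reply: Kf5.
In check but a legal move exists → not checkmate.

no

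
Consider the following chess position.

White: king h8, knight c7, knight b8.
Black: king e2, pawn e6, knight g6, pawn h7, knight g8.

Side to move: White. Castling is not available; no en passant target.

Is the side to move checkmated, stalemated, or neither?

White to move; white king on h8.
In check: yes, from the black knight on g6.
Legal moves for White: Kxg8, Kxh7, Kg7.
White is in check but has 3 legal moves → neither.

neither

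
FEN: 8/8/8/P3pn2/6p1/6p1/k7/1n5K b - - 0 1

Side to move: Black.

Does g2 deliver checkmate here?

no

After g2: white king on h1; in check: yes, from the black pawn on g2.
White has 3 legal replies: Kh2, Kxg2, Kg1.
In check but a legal move exists → not checkmate.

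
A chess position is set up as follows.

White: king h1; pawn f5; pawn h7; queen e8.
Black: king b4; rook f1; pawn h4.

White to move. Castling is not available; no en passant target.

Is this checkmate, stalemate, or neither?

White to move; white king on h1.
In check: yes, from the black rook on f1.
Legal moves for White: Kh2, Kg2.
White is in check but has 2 legal moves → neither.

neither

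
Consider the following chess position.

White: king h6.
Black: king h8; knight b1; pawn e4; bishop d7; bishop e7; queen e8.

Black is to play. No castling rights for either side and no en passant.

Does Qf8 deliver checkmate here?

After Qf8: white king on h6; in check: yes, from the black queen on f8.
White has 2 legal replies: Kg6, Kh5.
In check but a legal move exists → not checkmate.

no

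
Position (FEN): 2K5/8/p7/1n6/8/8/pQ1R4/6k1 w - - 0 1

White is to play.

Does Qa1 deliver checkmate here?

After Qa1: black king on g1; in check: yes, from the white queen on a1.
King squares — f1: attacked by Qa1; h1: attacked by Qa1; f2: attacked by Rd2; g2: attacked by Rd2; h2: attacked by Rd2.
Black has no legal moves → checkmate.

yes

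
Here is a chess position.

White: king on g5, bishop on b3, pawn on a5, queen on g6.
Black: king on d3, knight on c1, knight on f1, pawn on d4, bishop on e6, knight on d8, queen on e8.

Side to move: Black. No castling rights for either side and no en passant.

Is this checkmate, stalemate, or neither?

Black to move; black king on d3.
In check: yes, from the white queen on g6.
King squares — c2: attacked by Bb3; d2: available; e2: available; c3: available; e3: available; c4: attacked by Bb3; d4: own pawn; e4: attacked by Qg6.
Legal moves for Black: Ke3, Kc3, Ke2, Kd2, Qxg6+, Bf5.
Black is in check but has 6 legal moves → neither.

neither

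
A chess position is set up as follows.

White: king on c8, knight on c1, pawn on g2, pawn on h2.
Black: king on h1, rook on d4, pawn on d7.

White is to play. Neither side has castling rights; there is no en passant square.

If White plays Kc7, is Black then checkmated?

no

After Kc7: black king on h1; in check: no.
Black is not in check, so this cannot be checkmate.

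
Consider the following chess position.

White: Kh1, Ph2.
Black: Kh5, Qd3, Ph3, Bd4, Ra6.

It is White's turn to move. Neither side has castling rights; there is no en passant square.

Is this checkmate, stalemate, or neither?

White to move; white king on h1.
In check: no.
King squares — g1: attacked by Bd4; g2: attacked by Ph3; h2: own pawn.
Legal moves for White: none.
Not in check and no legal moves → stalemate.

stalemate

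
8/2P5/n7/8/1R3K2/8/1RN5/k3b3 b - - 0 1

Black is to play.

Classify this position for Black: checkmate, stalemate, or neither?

Black to move; black king on a1.
In check: yes, from the white knight on c2.
King squares — b1: attacked by Rb2; a2: attacked by Rb2; b2: attacked by Rb4.
Legal moves for Black: none.
In check with no legal moves → checkmate.

checkmate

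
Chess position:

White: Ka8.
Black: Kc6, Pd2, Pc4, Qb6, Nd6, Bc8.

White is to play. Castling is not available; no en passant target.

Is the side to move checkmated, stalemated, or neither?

stalemate

White to move; white king on a8.
In check: no.
King squares — a7: attacked by Qb6; b7: attacked by Qb6; b8: attacked by Qb6.
Legal moves for White: none.
Not in check and no legal moves → stalemate.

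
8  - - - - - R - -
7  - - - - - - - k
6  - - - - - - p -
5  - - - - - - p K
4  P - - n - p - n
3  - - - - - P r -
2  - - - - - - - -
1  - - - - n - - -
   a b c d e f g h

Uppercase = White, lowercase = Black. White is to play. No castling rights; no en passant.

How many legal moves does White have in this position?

White to move; king on h5.
In check: yes, from the black pawn on g6.
Legal moves: none.
Count: 0.

0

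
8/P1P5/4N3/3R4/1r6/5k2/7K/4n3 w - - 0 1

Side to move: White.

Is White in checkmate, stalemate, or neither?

White to move; white king on h2.
In check: no.
Legal moves for White include: Nf8, Nd8, Ng7, Ng5+, Nc5, Nf4, Nd4+, Rd8, Rd7, Rd6, Rh5, Rg5, Rf5+, Re5, Rc5, Rb5, Ra5, Rd4, ... (list truncated; more exist).
White has legal moves and is not in check → neither.

neither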